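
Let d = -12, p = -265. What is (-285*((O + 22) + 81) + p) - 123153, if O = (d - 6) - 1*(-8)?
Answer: -149923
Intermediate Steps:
O = -10 (O = (-12 - 6) - 1*(-8) = -18 + 8 = -10)
(-285*((O + 22) + 81) + p) - 123153 = (-285*((-10 + 22) + 81) - 265) - 123153 = (-285*(12 + 81) - 265) - 123153 = (-285*93 - 265) - 123153 = (-26505 - 265) - 123153 = -26770 - 123153 = -149923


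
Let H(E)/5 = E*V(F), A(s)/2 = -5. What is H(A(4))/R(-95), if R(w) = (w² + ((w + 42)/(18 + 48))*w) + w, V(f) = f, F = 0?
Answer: 0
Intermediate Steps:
A(s) = -10 (A(s) = 2*(-5) = -10)
H(E) = 0 (H(E) = 5*(E*0) = 5*0 = 0)
R(w) = w + w² + w*(7/11 + w/66) (R(w) = (w² + ((42 + w)/66)*w) + w = (w² + ((42 + w)*(1/66))*w) + w = (w² + (7/11 + w/66)*w) + w = (w² + w*(7/11 + w/66)) + w = w + w² + w*(7/11 + w/66))
H(A(4))/R(-95) = 0/(((1/66)*(-95)*(108 + 67*(-95)))) = 0/(((1/66)*(-95)*(108 - 6365))) = 0/(((1/66)*(-95)*(-6257))) = 0/(594415/66) = 0*(66/594415) = 0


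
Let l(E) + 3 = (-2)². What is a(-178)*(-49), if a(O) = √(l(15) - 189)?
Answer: -98*I*√47 ≈ -671.85*I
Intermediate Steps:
l(E) = 1 (l(E) = -3 + (-2)² = -3 + 4 = 1)
a(O) = 2*I*√47 (a(O) = √(1 - 189) = √(-188) = 2*I*√47)
a(-178)*(-49) = (2*I*√47)*(-49) = -98*I*√47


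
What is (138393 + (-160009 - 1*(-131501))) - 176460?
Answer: -66575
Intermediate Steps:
(138393 + (-160009 - 1*(-131501))) - 176460 = (138393 + (-160009 + 131501)) - 176460 = (138393 - 28508) - 176460 = 109885 - 176460 = -66575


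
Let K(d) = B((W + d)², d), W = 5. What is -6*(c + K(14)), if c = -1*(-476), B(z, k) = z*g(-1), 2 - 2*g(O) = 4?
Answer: -690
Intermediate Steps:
g(O) = -1 (g(O) = 1 - ½*4 = 1 - 2 = -1)
B(z, k) = -z (B(z, k) = z*(-1) = -z)
c = 476
K(d) = -(5 + d)²
-6*(c + K(14)) = -6*(476 - (5 + 14)²) = -6*(476 - 1*19²) = -6*(476 - 1*361) = -6*(476 - 361) = -6*115 = -690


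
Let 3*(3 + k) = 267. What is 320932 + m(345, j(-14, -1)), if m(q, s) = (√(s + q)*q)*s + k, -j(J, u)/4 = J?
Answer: 321018 + 19320*√401 ≈ 7.0790e+5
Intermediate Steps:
j(J, u) = -4*J
k = 86 (k = -3 + (⅓)*267 = -3 + 89 = 86)
m(q, s) = 86 + q*s*√(q + s) (m(q, s) = (√(s + q)*q)*s + 86 = (√(q + s)*q)*s + 86 = (q*√(q + s))*s + 86 = q*s*√(q + s) + 86 = 86 + q*s*√(q + s))
320932 + m(345, j(-14, -1)) = 320932 + (86 + 345*(-4*(-14))*√(345 - 4*(-14))) = 320932 + (86 + 345*56*√(345 + 56)) = 320932 + (86 + 345*56*√401) = 320932 + (86 + 19320*√401) = 321018 + 19320*√401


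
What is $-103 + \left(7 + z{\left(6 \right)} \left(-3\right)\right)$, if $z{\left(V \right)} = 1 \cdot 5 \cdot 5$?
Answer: $-171$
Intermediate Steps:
$z{\left(V \right)} = 25$ ($z{\left(V \right)} = 5 \cdot 5 = 25$)
$-103 + \left(7 + z{\left(6 \right)} \left(-3\right)\right) = -103 + \left(7 + 25 \left(-3\right)\right) = -103 + \left(7 - 75\right) = -103 - 68 = -171$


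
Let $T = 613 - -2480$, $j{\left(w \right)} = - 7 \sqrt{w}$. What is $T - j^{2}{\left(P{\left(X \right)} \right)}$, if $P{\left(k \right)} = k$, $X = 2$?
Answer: $2995$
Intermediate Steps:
$T = 3093$ ($T = 613 + 2480 = 3093$)
$T - j^{2}{\left(P{\left(X \right)} \right)} = 3093 - \left(- 7 \sqrt{2}\right)^{2} = 3093 - 98 = 2995$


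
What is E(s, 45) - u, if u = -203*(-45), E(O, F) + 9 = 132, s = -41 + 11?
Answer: -9012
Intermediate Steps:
s = -30
E(O, F) = 123 (E(O, F) = -9 + 132 = 123)
u = 9135
E(s, 45) - u = 123 - 1*9135 = 123 - 9135 = -9012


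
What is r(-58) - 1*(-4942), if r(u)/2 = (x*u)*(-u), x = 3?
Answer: -15242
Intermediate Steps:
r(u) = -6*u**2 (r(u) = 2*((3*u)*(-u)) = 2*(-3*u**2) = -6*u**2)
r(-58) - 1*(-4942) = -6*(-58)**2 - 1*(-4942) = -6*3364 + 4942 = -20184 + 4942 = -15242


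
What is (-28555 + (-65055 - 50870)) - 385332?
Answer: -529812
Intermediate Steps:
(-28555 + (-65055 - 50870)) - 385332 = (-28555 - 115925) - 385332 = -144480 - 385332 = -529812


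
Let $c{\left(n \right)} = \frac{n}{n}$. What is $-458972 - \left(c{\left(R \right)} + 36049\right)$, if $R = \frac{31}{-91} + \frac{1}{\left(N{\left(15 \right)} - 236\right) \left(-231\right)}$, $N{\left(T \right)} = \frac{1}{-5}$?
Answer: $-495022$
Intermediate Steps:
$N{\left(T \right)} = - \frac{1}{5}$
$R = - \frac{1208098}{3546543}$ ($R = \frac{31}{-91} + \frac{1}{\left(- \frac{1}{5} - 236\right) \left(-231\right)} = 31 \left(- \frac{1}{91}\right) + \frac{1}{- \frac{1181}{5}} \left(- \frac{1}{231}\right) = - \frac{31}{91} - - \frac{5}{272811} = - \frac{31}{91} + \frac{5}{272811} = - \frac{1208098}{3546543} \approx -0.34064$)
$c{\left(n \right)} = 1$
$-458972 - \left(c{\left(R \right)} + 36049\right) = -458972 - \left(1 + 36049\right) = -458972 - 36050 = -495022$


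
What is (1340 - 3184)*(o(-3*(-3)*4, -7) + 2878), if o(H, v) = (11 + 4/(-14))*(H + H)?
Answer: -47106824/7 ≈ -6.7295e+6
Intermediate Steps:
o(H, v) = 150*H/7 (o(H, v) = (11 + 4*(-1/14))*(2*H) = (11 - 2/7)*(2*H) = 75*(2*H)/7 = 150*H/7)
(1340 - 3184)*(o(-3*(-3)*4, -7) + 2878) = (1340 - 3184)*(150*(-3*(-3)*4)/7 + 2878) = -1844*(150*(9*4)/7 + 2878) = -1844*((150/7)*36 + 2878) = -1844*(5400/7 + 2878) = -1844*25546/7 = -47106824/7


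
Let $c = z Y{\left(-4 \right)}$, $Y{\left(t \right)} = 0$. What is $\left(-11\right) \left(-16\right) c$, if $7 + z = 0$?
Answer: $0$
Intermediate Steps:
$z = -7$ ($z = -7 + 0 = -7$)
$c = 0$ ($c = \left(-7\right) 0 = 0$)
$\left(-11\right) \left(-16\right) c = \left(-11\right) \left(-16\right) 0 = 176 \cdot 0 = 0$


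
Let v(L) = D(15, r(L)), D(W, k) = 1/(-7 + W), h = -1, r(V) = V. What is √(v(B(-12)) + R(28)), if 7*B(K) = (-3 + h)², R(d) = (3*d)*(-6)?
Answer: I*√8062/4 ≈ 22.447*I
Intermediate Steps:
R(d) = -18*d
B(K) = 16/7 (B(K) = (-3 - 1)²/7 = (⅐)*(-4)² = (⅐)*16 = 16/7)
v(L) = ⅛ (v(L) = 1/(-7 + 15) = 1/8 = ⅛)
√(v(B(-12)) + R(28)) = √(⅛ - 18*28) = √(⅛ - 504) = √(-4031/8) = I*√8062/4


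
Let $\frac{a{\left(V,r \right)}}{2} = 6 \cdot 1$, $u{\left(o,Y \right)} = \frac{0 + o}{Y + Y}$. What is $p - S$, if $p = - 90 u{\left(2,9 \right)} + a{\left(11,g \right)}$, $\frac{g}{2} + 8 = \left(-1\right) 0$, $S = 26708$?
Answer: $-26706$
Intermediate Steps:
$g = -16$ ($g = -16 + 2 \left(\left(-1\right) 0\right) = -16 + 2 \cdot 0 = -16 + 0 = -16$)
$u{\left(o,Y \right)} = \frac{o}{2 Y}$
$a{\left(V,r \right)} = 12$ ($a{\left(V,r \right)} = 2 \cdot 6 \cdot 1 = 2 \cdot 6 = 12$)
$p = 2$ ($p = - 90 \cdot \frac{1}{2} \cdot 2 \cdot \frac{1}{9} + 12 = \left(-90\right) \frac{1}{9} + 12 = -10 + 12 = 2$)
$p - S = 2 - 26708 = -26706$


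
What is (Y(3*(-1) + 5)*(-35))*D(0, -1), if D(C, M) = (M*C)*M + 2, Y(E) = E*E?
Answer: -280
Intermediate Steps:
Y(E) = E²
D(C, M) = 2 + C*M² (D(C, M) = (C*M)*M + 2 = C*M² + 2 = 2 + C*M²)
(Y(3*(-1) + 5)*(-35))*D(0, -1) = ((3*(-1) + 5)²*(-35))*(2 + 0*(-1)²) = ((-3 + 5)²*(-35))*(2 + 0*1) = (2²*(-35))*(2 + 0) = (4*(-35))*2 = -140*2 = -280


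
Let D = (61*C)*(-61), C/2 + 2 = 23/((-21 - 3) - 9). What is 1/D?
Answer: 33/662338 ≈ 4.9823e-5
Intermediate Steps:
C = -178/33 (C = -4 + 2*(23/((-21 - 3) - 9)) = -4 + 2*(23/(-24 - 9)) = -4 + 2*(23/(-33)) = -4 + 2*(23*(-1/33)) = -4 + 2*(-23/33) = -4 - 46/33 = -178/33 ≈ -5.3939)
D = 662338/33 (D = (61*(-178/33))*(-61) = -10858/33*(-61) = 662338/33 ≈ 20071.)
1/D = 1/(662338/33) = 33/662338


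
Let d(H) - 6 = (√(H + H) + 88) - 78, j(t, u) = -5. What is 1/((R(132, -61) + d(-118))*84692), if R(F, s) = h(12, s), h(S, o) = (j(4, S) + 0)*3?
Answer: 1/20072004 - I*√59/10036002 ≈ 4.9821e-8 - 7.6536e-7*I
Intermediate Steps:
h(S, o) = -15 (h(S, o) = (-5 + 0)*3 = -5*3 = -15)
R(F, s) = -15
d(H) = 16 + √2*√H (d(H) = 6 + ((√(H + H) + 88) - 78) = 6 + ((√(2*H) + 88) - 78) = 6 + ((√2*√H + 88) - 78) = 6 + ((88 + √2*√H) - 78) = 6 + (10 + √2*√H) = 16 + √2*√H)
1/((R(132, -61) + d(-118))*84692) = 1/(-15 + (16 + √2*√(-118))*84692) = (1/84692)/(-15 + (16 + √2*(I*√118))) = (1/84692)/(-15 + (16 + 2*I*√59)) = (1/84692)/(1 + 2*I*√59) = 1/(84692*(1 + 2*I*√59))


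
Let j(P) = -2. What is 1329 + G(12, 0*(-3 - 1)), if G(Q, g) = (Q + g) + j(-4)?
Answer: 1339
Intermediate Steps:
G(Q, g) = -2 + Q + g (G(Q, g) = (Q + g) - 2 = -2 + Q + g)
1329 + G(12, 0*(-3 - 1)) = 1329 + (-2 + 12 + 0*(-3 - 1)) = 1329 + (-2 + 12 + 0*(-4)) = 1329 + (-2 + 12 + 0) = 1329 + 10 = 1339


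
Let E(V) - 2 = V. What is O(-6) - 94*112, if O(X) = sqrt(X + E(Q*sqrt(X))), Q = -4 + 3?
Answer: -10528 + sqrt(-4 - I*sqrt(6)) ≈ -10527.0 - 2.0845*I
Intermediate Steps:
Q = -1
E(V) = 2 + V
O(X) = sqrt(2 + X - sqrt(X)) (O(X) = sqrt(X + (2 - sqrt(X))) = sqrt(2 + X - sqrt(X)))
O(-6) - 94*112 = sqrt(2 - 6 - sqrt(-6)) - 94*112 = sqrt(2 - 6 - I*sqrt(6)) - 10528 = sqrt(-4 - I*sqrt(6)) - 10528 = -10528 + sqrt(-4 - I*sqrt(6))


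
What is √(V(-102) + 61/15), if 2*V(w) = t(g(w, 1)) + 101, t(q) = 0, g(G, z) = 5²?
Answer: √49110/30 ≈ 7.3869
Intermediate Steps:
g(G, z) = 25
V(w) = 101/2 (V(w) = (0 + 101)/2 = (½)*101 = 101/2)
√(V(-102) + 61/15) = √(101/2 + 61/15) = √(1637/30) = √49110/30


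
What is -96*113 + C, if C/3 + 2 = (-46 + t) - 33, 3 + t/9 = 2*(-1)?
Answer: -11226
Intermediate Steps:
t = -45 (t = -27 + 9*(2*(-1)) = -27 + 9*(-2) = -27 - 18 = -45)
C = -378 (C = -6 + 3*((-46 - 45) - 33) = -6 + 3*(-91 - 33) = -6 + 3*(-124) = -6 - 372 = -378)
-96*113 + C = -96*113 - 378 = -10848 - 378 = -11226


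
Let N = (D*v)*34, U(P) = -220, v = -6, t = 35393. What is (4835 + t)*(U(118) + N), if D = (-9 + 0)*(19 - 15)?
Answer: 286584272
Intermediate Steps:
D = -36 (D = -9*4 = -36)
N = 7344 (N = -36*(-6)*34 = 216*34 = 7344)
(4835 + t)*(U(118) + N) = (4835 + 35393)*(-220 + 7344) = 40228*7124 = 286584272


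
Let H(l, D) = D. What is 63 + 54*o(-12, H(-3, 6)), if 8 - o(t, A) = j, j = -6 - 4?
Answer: 1035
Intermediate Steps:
j = -10
o(t, A) = 18 (o(t, A) = 8 - 1*(-10) = 8 + 10 = 18)
63 + 54*o(-12, H(-3, 6)) = 63 + 54*18 = 63 + 972 = 1035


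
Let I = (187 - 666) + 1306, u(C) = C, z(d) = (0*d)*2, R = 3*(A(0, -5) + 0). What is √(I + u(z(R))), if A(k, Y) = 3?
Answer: √827 ≈ 28.758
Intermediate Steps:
R = 9 (R = 3*(3 + 0) = 3*3 = 9)
z(d) = 0 (z(d) = 0*2 = 0)
I = 827 (I = -479 + 1306 = 827)
√(I + u(z(R))) = √(827 + 0) = √827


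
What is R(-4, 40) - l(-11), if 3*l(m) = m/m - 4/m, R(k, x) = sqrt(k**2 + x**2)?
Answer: -5/11 + 4*sqrt(101) ≈ 39.745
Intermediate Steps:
l(m) = 1/3 - 4/(3*m) (l(m) = (m/m - 4/m)/3 = (1 - 4/m)/3 = 1/3 - 4/(3*m))
R(-4, 40) - l(-11) = sqrt((-4)**2 + 40**2) - (-4 - 11)/(3*(-11)) = sqrt(16 + 1600) - (-1)*(-15)/(3*11) = sqrt(1616) - 1*5/11 = 4*sqrt(101) - 5/11 = -5/11 + 4*sqrt(101)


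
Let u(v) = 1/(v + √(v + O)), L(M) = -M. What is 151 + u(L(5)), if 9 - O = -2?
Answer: 2864/19 - √6/19 ≈ 150.61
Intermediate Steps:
O = 11 (O = 9 - 1*(-2) = 9 + 2 = 11)
u(v) = 1/(v + √(11 + v)) (u(v) = 1/(v + √(v + 11)) = 1/(v + √(11 + v)))
151 + u(L(5)) = 151 + 1/(-1*5 + √(11 - 1*5)) = 151 + 1/(-5 + √(11 - 5)) = 151 + 1/(-5 + √6)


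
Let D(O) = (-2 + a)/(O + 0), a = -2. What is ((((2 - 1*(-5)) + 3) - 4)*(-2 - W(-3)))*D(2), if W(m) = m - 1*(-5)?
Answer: 48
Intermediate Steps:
D(O) = -4/O (D(O) = (-2 - 2)/(O + 0) = -4/O)
W(m) = 5 + m (W(m) = m + 5 = 5 + m)
((((2 - 1*(-5)) + 3) - 4)*(-2 - W(-3)))*D(2) = ((((2 - 1*(-5)) + 3) - 4)*(-2 - (5 - 3)))*(-4/2) = ((((2 + 5) + 3) - 4)*(-2 - 1*2))*(-4*1/2) = (((7 + 3) - 4)*(-2 - 2))*(-2) = ((10 - 4)*(-4))*(-2) = (6*(-4))*(-2) = -24*(-2) = 48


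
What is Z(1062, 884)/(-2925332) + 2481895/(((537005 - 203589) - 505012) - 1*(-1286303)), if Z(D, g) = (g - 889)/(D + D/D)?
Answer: 7717769982154355/3466324005360612 ≈ 2.2265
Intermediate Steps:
Z(D, g) = (-889 + g)/(1 + D) (Z(D, g) = (-889 + g)/(D + 1) = (-889 + g)/(1 + D))
Z(1062, 884)/(-2925332) + 2481895/(((537005 - 203589) - 505012) - 1*(-1286303)) = ((-889 + 884)/(1 + 1062))/(-2925332) + 2481895/(((537005 - 203589) - 505012) - 1*(-1286303)) = (-5/1063)*(-1/2925332) + 2481895/((333416 - 505012) + 1286303) = ((1/1063)*(-5))*(-1/2925332) + 2481895/(-171596 + 1286303) = -5/1063*(-1/2925332) + 2481895/1114707 = 5/3109627916 + 2481895*(1/1114707) = 5/3109627916 + 2481895/1114707 = 7717769982154355/3466324005360612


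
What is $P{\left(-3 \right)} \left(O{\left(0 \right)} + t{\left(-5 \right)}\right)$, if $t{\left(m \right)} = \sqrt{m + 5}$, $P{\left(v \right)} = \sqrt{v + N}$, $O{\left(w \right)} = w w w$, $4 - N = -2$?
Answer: $0$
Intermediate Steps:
$N = 6$ ($N = 4 - -2 = 4 + 2 = 6$)
$O{\left(w \right)} = w^{3}$ ($O{\left(w \right)} = w^{2} w = w^{3}$)
$P{\left(v \right)} = \sqrt{6 + v}$ ($P{\left(v \right)} = \sqrt{v + 6} = \sqrt{6 + v}$)
$t{\left(m \right)} = \sqrt{5 + m}$
$P{\left(-3 \right)} \left(O{\left(0 \right)} + t{\left(-5 \right)}\right) = \sqrt{6 - 3} \left(0^{3} + \sqrt{5 - 5}\right) = \sqrt{3} \left(0 + \sqrt{0}\right) = \sqrt{3} \left(0 + 0\right) = \sqrt{3} \cdot 0 = 0$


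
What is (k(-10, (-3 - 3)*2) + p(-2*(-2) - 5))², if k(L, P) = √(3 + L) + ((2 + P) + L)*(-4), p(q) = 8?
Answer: (88 + I*√7)² ≈ 7737.0 + 465.65*I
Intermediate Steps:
k(L, P) = -8 + √(3 + L) - 4*L - 4*P (k(L, P) = √(3 + L) + (2 + L + P)*(-4) = √(3 + L) + (-8 - 4*L - 4*P) = -8 + √(3 + L) - 4*L - 4*P)
(k(-10, (-3 - 3)*2) + p(-2*(-2) - 5))² = ((-8 + √(3 - 10) - 4*(-10) - 4*(-3 - 3)*2) + 8)² = ((-8 + √(-7) + 40 - (-24)*2) + 8)² = ((-8 + I*√7 + 40 - 4*(-12)) + 8)² = ((-8 + I*√7 + 40 + 48) + 8)² = ((80 + I*√7) + 8)² = (88 + I*√7)²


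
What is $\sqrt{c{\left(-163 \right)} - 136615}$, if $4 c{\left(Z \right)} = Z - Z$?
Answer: $i \sqrt{136615} \approx 369.61 i$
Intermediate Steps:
$c{\left(Z \right)} = 0$ ($c{\left(Z \right)} = \frac{Z - Z}{4} = \frac{1}{4} \cdot 0 = 0$)
$\sqrt{c{\left(-163 \right)} - 136615} = \sqrt{0 - 136615} = \sqrt{-136615} = i \sqrt{136615}$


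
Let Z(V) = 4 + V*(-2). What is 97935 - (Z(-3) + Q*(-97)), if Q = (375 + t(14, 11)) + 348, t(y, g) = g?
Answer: 169123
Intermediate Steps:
Z(V) = 4 - 2*V
Q = 734 (Q = (375 + 11) + 348 = 386 + 348 = 734)
97935 - (Z(-3) + Q*(-97)) = 97935 - ((4 - 2*(-3)) + 734*(-97)) = 97935 - ((4 + 6) - 71198) = 97935 - (10 - 71198) = 97935 - 1*(-71188) = 97935 + 71188 = 169123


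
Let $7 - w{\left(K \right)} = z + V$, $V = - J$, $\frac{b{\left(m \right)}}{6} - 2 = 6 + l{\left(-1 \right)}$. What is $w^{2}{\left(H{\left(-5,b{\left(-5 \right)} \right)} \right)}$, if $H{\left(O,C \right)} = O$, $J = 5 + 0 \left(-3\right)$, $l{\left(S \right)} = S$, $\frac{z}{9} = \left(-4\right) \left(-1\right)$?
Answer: $576$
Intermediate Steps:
$z = 36$ ($z = 9 \left(\left(-4\right) \left(-1\right)\right) = 9 \cdot 4 = 36$)
$b{\left(m \right)} = 42$ ($b{\left(m \right)} = 12 + 6 \left(6 - 1\right) = 12 + 6 \cdot 5 = 12 + 30 = 42$)
$J = 5$ ($J = 5 + 0 = 5$)
$V = -5$ ($V = \left(-1\right) 5 = -5$)
$w{\left(K \right)} = -24$ ($w{\left(K \right)} = 7 - \left(36 - 5\right) = 7 - 31 = -24$)
$w^{2}{\left(H{\left(-5,b{\left(-5 \right)} \right)} \right)} = \left(-24\right)^{2} = 576$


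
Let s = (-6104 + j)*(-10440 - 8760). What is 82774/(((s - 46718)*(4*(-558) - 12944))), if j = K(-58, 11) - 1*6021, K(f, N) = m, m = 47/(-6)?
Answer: -41387/1767273139016 ≈ -2.3419e-8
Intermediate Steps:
m = -47/6 (m = 47*(-⅙) = -47/6 ≈ -7.8333)
K(f, N) = -47/6
j = -36173/6 (j = -47/6 - 1*6021 = -47/6 - 6021 = -36173/6 ≈ -6028.8)
s = 232950400 (s = (-6104 - 36173/6)*(-10440 - 8760) = -72797/6*(-19200) = 232950400)
82774/(((s - 46718)*(4*(-558) - 12944))) = 82774/(((232950400 - 46718)*(4*(-558) - 12944))) = 82774/((232903682*(-2232 - 12944))) = 82774/((232903682*(-15176))) = 82774/(-3534546278032) = 82774*(-1/3534546278032) = -41387/1767273139016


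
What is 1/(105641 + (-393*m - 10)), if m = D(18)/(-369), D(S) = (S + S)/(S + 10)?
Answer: 287/30316490 ≈ 9.4668e-6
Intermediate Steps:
D(S) = 2*S/(10 + S) (D(S) = (2*S)/(10 + S) = 2*S/(10 + S))
m = -1/287 (m = (2*18/(10 + 18))/(-369) = (2*18/28)*(-1/369) = (2*18*(1/28))*(-1/369) = (9/7)*(-1/369) = -1/287 ≈ -0.0034843)
1/(105641 + (-393*m - 10)) = 1/(105641 + (-393*(-1/287) - 10)) = 1/(105641 + (393/287 - 10)) = 1/(105641 - 2477/287) = 1/(30316490/287) = 287/30316490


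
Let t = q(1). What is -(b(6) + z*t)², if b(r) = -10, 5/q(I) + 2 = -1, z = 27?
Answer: -3025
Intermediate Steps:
q(I) = -5/3 (q(I) = 5/(-2 - 1) = 5/(-3) = 5*(-⅓) = -5/3)
t = -5/3 ≈ -1.6667
-(b(6) + z*t)² = -(-10 + 27*(-5/3))² = -(-10 - 45)² = -1*(-55)² = -1*3025 = -3025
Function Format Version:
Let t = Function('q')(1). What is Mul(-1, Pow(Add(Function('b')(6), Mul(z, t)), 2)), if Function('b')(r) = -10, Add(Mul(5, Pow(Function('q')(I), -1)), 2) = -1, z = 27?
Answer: -3025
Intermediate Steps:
Function('q')(I) = Rational(-5, 3) (Function('q')(I) = Mul(5, Pow(Add(-2, -1), -1)) = Mul(5, Pow(-3, -1)) = Mul(5, Rational(-1, 3)) = Rational(-5, 3))
t = Rational(-5, 3) ≈ -1.6667
Mul(-1, Pow(Add(Function('b')(6), Mul(z, t)), 2)) = Mul(-1, Pow(Add(-10, Mul(27, Rational(-5, 3))), 2)) = Mul(-1, Pow(Add(-10, -45), 2)) = Mul(-1, Pow(-55, 2)) = Mul(-1, 3025) = -3025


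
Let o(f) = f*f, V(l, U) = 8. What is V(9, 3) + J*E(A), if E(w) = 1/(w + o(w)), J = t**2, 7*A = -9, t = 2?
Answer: 170/9 ≈ 18.889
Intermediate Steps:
o(f) = f**2
A = -9/7 (A = (1/7)*(-9) = -9/7 ≈ -1.2857)
J = 4 (J = 2**2 = 4)
E(w) = 1/(w + w**2)
V(9, 3) + J*E(A) = 8 + 4*(1/((-9/7)*(1 - 9/7))) = 8 + 4*(-7/(9*(-2/7))) = 8 + 4*(-7/9*(-7/2)) = 8 + 4*(49/18) = 8 + 98/9 = 170/9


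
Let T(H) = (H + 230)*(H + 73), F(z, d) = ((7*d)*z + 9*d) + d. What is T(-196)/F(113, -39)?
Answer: 1394/10413 ≈ 0.13387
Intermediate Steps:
F(z, d) = 10*d + 7*d*z (F(z, d) = (7*d*z + 9*d) + d = (9*d + 7*d*z) + d = 10*d + 7*d*z)
T(H) = (73 + H)*(230 + H) (T(H) = (230 + H)*(73 + H) = (73 + H)*(230 + H))
T(-196)/F(113, -39) = (16790 + (-196)² + 303*(-196))/((-39*(10 + 7*113))) = (16790 + 38416 - 59388)/((-39*(10 + 791))) = -4182/((-39*801)) = -4182/(-31239) = -4182*(-1/31239) = 1394/10413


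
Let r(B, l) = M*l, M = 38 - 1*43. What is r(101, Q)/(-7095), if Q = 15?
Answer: 5/473 ≈ 0.010571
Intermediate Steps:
M = -5 (M = 38 - 43 = -5)
r(B, l) = -5*l
r(101, Q)/(-7095) = -5*15/(-7095) = -75*(-1/7095) = 5/473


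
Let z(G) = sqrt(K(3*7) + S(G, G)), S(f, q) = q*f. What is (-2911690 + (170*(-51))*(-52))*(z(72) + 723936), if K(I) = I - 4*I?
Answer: -1781497905600 - 7382550*sqrt(569) ≈ -1.7817e+12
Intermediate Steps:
S(f, q) = f*q
K(I) = -3*I
z(G) = sqrt(-63 + G**2) (z(G) = sqrt(-9*7 + G*G) = sqrt(-3*21 + G**2) = sqrt(-63 + G**2))
(-2911690 + (170*(-51))*(-52))*(z(72) + 723936) = (-2911690 + (170*(-51))*(-52))*(sqrt(-63 + 72**2) + 723936) = (-2911690 - 8670*(-52))*(sqrt(-63 + 5184) + 723936) = (-2911690 + 450840)*(sqrt(5121) + 723936) = -2460850*(3*sqrt(569) + 723936) = -2460850*(723936 + 3*sqrt(569)) = -1781497905600 - 7382550*sqrt(569)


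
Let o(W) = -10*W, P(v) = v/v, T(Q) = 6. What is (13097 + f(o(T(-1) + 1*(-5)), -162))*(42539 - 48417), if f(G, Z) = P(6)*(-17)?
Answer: -76884240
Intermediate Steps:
P(v) = 1
f(G, Z) = -17 (f(G, Z) = 1*(-17) = -17)
(13097 + f(o(T(-1) + 1*(-5)), -162))*(42539 - 48417) = (13097 - 17)*(42539 - 48417) = 13080*(-5878) = -76884240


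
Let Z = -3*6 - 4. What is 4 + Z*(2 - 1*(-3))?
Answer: -106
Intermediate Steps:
Z = -22 (Z = -18 - 4 = -22)
4 + Z*(2 - 1*(-3)) = 4 - 22*(2 - 1*(-3)) = 4 - 22*(2 + 3) = 4 - 22*5 = 4 - 110 = -106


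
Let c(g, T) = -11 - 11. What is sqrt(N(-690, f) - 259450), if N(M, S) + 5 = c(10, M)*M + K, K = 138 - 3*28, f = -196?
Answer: I*sqrt(244221) ≈ 494.19*I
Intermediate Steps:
c(g, T) = -22
K = 54 (K = 138 - 84 = 54)
N(M, S) = 49 - 22*M (N(M, S) = -5 + (-22*M + 54) = -5 + (54 - 22*M) = 49 - 22*M)
sqrt(N(-690, f) - 259450) = sqrt((49 - 22*(-690)) - 259450) = sqrt((49 + 15180) - 259450) = sqrt(15229 - 259450) = sqrt(-244221) = I*sqrt(244221)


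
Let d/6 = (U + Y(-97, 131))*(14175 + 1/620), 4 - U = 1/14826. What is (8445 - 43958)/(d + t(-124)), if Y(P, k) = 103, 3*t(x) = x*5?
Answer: -163219878780/41824783162243 ≈ -0.0039025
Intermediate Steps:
t(x) = 5*x/3 (t(x) = (x*5)/3 = (5*x)/3 = 5*x/3)
U = 59303/14826 (U = 4 - 1/14826 = 59303/14826 ≈ 3.9999)
d = 13941911004881/1532020 (d = 6*((59303/14826 + 103)*(14175 + 1/620)) = 6*(1586381*(14175 + 1/620)/14826) = 6*((1586381/14826)*(8788501/620)) = 6*(13941911004881/9192120) = 13941911004881/1532020 ≈ 9.1004e+6)
(8445 - 43958)/(d + t(-124)) = (8445 - 43958)/(13941911004881/1532020 + (5/3)*(-124)) = -35513/(13941911004881/1532020 - 620/3) = -35513/41824783162243/4596060 = -35513*4596060/41824783162243 = -163219878780/41824783162243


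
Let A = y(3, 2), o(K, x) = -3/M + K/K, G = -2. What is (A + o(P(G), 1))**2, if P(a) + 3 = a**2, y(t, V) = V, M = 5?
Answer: 144/25 ≈ 5.7600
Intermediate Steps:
P(a) = -3 + a**2
o(K, x) = 2/5 (o(K, x) = -3/5 + K/K = -3*1/5 + 1 = -3/5 + 1 = 2/5)
A = 2
(A + o(P(G), 1))**2 = (2 + 2/5)**2 = (12/5)**2 = 144/25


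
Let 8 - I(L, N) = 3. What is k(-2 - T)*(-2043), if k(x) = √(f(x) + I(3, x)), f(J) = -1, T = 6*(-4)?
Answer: -4086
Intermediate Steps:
I(L, N) = 5 (I(L, N) = 8 - 1*3 = 8 - 3 = 5)
T = -24
k(x) = 2 (k(x) = √(-1 + 5) = √4 = 2)
k(-2 - T)*(-2043) = 2*(-2043) = -4086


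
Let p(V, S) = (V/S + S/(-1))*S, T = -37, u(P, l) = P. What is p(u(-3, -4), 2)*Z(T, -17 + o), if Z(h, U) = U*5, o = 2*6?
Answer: 175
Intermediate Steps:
o = 12
p(V, S) = S*(-S + V/S) (p(V, S) = (V/S + S*(-1))*S = (V/S - S)*S = (-S + V/S)*S = S*(-S + V/S))
Z(h, U) = 5*U
p(u(-3, -4), 2)*Z(T, -17 + o) = (-3 - 1*2²)*(5*(-17 + 12)) = (-3 - 1*4)*(5*(-5)) = (-3 - 4)*(-25) = -7*(-25) = 175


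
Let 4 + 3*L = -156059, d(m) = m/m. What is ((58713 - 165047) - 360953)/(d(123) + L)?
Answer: 467287/52020 ≈ 8.9828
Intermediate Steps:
d(m) = 1
L = -52021 (L = -4/3 + (⅓)*(-156059) = -4/3 - 156059/3 = -52021)
((58713 - 165047) - 360953)/(d(123) + L) = ((58713 - 165047) - 360953)/(1 - 52021) = (-106334 - 360953)/(-52020) = -467287*(-1/52020) = 467287/52020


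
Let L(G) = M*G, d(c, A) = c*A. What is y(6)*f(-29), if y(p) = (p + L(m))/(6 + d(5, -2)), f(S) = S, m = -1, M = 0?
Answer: 87/2 ≈ 43.500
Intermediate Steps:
d(c, A) = A*c
L(G) = 0 (L(G) = 0*G = 0)
y(p) = -p/4 (y(p) = (p + 0)/(6 - 2*5) = p/(6 - 10) = p/(-4) = p*(-1/4) = -p/4)
y(6)*f(-29) = -1/4*6*(-29) = -3/2*(-29) = 87/2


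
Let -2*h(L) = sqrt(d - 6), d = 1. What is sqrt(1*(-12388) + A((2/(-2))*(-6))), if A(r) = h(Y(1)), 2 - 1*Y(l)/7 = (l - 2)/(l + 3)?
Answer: sqrt(-49552 - 2*I*sqrt(5))/2 ≈ 0.0050225 - 111.3*I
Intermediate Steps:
Y(l) = 14 - 7*(-2 + l)/(3 + l) (Y(l) = 14 - 7*(l - 2)/(l + 3) = 14 - 7*(-2 + l)/(3 + l))
h(L) = -I*sqrt(5)/2 (h(L) = -sqrt(1 - 6)/2 = -I*sqrt(5)/2)
A(r) = -I*sqrt(5)/2
sqrt(1*(-12388) + A((2/(-2))*(-6))) = sqrt(1*(-12388) - I*sqrt(5)/2) = sqrt(-12388 - I*sqrt(5)/2)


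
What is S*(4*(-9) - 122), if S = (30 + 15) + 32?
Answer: -12166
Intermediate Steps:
S = 77 (S = 45 + 32 = 77)
S*(4*(-9) - 122) = 77*(4*(-9) - 122) = 77*(-36 - 122) = 77*(-158) = -12166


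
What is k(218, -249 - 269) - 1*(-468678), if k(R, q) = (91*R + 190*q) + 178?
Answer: 390274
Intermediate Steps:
k(R, q) = 178 + 91*R + 190*q
k(218, -249 - 269) - 1*(-468678) = (178 + 91*218 + 190*(-249 - 269)) - 1*(-468678) = (178 + 19838 + 190*(-518)) + 468678 = (178 + 19838 - 98420) + 468678 = -78404 + 468678 = 390274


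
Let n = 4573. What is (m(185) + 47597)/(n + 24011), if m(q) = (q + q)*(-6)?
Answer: 45377/28584 ≈ 1.5875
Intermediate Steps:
m(q) = -12*q (m(q) = (2*q)*(-6) = -12*q)
(m(185) + 47597)/(n + 24011) = (-12*185 + 47597)/(4573 + 24011) = (-2220 + 47597)/28584 = 45377*(1/28584) = 45377/28584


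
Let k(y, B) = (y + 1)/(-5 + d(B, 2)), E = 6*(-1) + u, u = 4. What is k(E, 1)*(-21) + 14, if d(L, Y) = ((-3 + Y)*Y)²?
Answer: -7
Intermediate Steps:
E = -2 (E = 6*(-1) + 4 = -6 + 4 = -2)
d(L, Y) = Y²*(-3 + Y)² (d(L, Y) = (Y*(-3 + Y))² = Y²*(-3 + Y)²)
k(y, B) = -1 - y (k(y, B) = (y + 1)/(-5 + 2²*(-3 + 2)²) = (1 + y)/(-5 + 4*(-1)²) = (1 + y)/(-5 + 4*1) = (1 + y)/(-5 + 4) = (1 + y)/(-1) = (1 + y)*(-1) = -1 - y)
k(E, 1)*(-21) + 14 = (-1 - 1*(-2))*(-21) + 14 = (-1 + 2)*(-21) + 14 = 1*(-21) + 14 = -21 + 14 = -7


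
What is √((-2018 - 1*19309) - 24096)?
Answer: 21*I*√103 ≈ 213.13*I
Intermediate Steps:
√((-2018 - 1*19309) - 24096) = √((-2018 - 19309) - 24096) = √(-21327 - 24096) = √(-45423) = 21*I*√103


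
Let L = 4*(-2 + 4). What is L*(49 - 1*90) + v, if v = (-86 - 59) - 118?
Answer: -591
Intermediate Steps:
L = 8 (L = 4*2 = 8)
v = -263 (v = -145 - 118 = -263)
L*(49 - 1*90) + v = 8*(49 - 1*90) - 263 = 8*(49 - 90) - 263 = 8*(-41) - 263 = -328 - 263 = -591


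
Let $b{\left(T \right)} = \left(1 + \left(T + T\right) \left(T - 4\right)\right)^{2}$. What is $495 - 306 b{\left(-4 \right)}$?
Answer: $-1292355$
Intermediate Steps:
$b{\left(T \right)} = \left(1 + 2 T \left(-4 + T\right)\right)^{2}$
$495 - 306 b{\left(-4 \right)} = 495 - 306 \left(1 - -32 + 2 \left(-4\right)^{2}\right)^{2} = 495 - 306 \left(1 + 32 + 2 \cdot 16\right)^{2} = 495 - 306 \left(1 + 32 + 32\right)^{2} = 495 - 306 \cdot 65^{2} = 495 - 1292850 = -1292355$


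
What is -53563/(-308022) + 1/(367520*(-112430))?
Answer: 1106618907264389/6363776657409600 ≈ 0.17389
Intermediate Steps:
-53563/(-308022) + 1/(367520*(-112430)) = -53563*(-1/308022) + (1/367520)*(-1/112430) = 53563/308022 - 1/41320273600 = 1106618907264389/6363776657409600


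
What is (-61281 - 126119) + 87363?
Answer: -100037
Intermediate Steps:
(-61281 - 126119) + 87363 = -187400 + 87363 = -100037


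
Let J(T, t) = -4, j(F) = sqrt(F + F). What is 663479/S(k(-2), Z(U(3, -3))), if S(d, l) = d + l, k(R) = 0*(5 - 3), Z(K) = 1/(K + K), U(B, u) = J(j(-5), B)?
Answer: -5307832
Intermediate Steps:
j(F) = sqrt(2)*sqrt(F) (j(F) = sqrt(2*F) = sqrt(2)*sqrt(F))
U(B, u) = -4
Z(K) = 1/(2*K)
k(R) = 0 (k(R) = 0*2 = 0)
663479/S(k(-2), Z(U(3, -3))) = 663479/(0 + (1/2)/(-4)) = 663479/(0 + (1/2)*(-1/4)) = 663479/(0 - 1/8) = 663479/(-1/8) = 663479*(-8) = -5307832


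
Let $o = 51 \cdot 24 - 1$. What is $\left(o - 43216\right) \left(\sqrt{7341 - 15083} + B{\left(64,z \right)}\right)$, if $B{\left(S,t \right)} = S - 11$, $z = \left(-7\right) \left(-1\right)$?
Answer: $-2225629 - 293951 i \sqrt{158} \approx -2.2256 \cdot 10^{6} - 3.6949 \cdot 10^{6} i$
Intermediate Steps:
$z = 7$
$B{\left(S,t \right)} = -11 + S$
$o = 1223$ ($o = 1224 - 1 = 1223$)
$\left(o - 43216\right) \left(\sqrt{7341 - 15083} + B{\left(64,z \right)}\right) = \left(1223 - 43216\right) \left(\sqrt{7341 - 15083} + \left(-11 + 64\right)\right) = - 41993 \left(\sqrt{-7742} + 53\right) = - 41993 \left(7 i \sqrt{158} + 53\right) = - 41993 \left(53 + 7 i \sqrt{158}\right) = -2225629 - 293951 i \sqrt{158}$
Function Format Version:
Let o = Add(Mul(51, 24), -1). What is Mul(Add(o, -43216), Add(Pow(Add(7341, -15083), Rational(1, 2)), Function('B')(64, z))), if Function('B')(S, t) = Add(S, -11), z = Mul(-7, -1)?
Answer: Add(-2225629, Mul(-293951, I, Pow(158, Rational(1, 2)))) ≈ Add(-2.2256e+6, Mul(-3.6949e+6, I))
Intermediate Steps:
z = 7
Function('B')(S, t) = Add(-11, S)
o = 1223 (o = Add(1224, -1) = 1223)
Mul(Add(o, -43216), Add(Pow(Add(7341, -15083), Rational(1, 2)), Function('B')(64, z))) = Mul(Add(1223, -43216), Add(Pow(Add(7341, -15083), Rational(1, 2)), Add(-11, 64))) = Mul(-41993, Add(Pow(-7742, Rational(1, 2)), 53)) = Mul(-41993, Add(Mul(7, I, Pow(158, Rational(1, 2))), 53)) = Mul(-41993, Add(53, Mul(7, I, Pow(158, Rational(1, 2))))) = Add(-2225629, Mul(-293951, I, Pow(158, Rational(1, 2))))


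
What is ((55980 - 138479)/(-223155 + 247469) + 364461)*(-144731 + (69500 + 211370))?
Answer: 1206385164373445/24314 ≈ 4.9617e+10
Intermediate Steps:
((55980 - 138479)/(-223155 + 247469) + 364461)*(-144731 + (69500 + 211370)) = (-82499/24314 + 364461)*(-144731 + 280870) = (-82499*1/24314 + 364461)*136139 = (-82499/24314 + 364461)*136139 = (8861422255/24314)*136139 = 1206385164373445/24314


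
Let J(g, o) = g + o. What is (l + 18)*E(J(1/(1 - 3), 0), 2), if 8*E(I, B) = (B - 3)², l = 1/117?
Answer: 2107/936 ≈ 2.2511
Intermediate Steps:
l = 1/117 ≈ 0.0085470
E(I, B) = (-3 + B)²/8 (E(I, B) = (B - 3)²/8 = (-3 + B)²/8)
(l + 18)*E(J(1/(1 - 3), 0), 2) = (1/117 + 18)*((-3 + 2)²/8) = 2107*((⅛)*(-1)²)/117 = 2107*((⅛)*1)/117 = (2107/117)*(⅛) = 2107/936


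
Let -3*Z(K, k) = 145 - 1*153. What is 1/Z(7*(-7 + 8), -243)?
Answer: 3/8 ≈ 0.37500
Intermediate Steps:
Z(K, k) = 8/3 (Z(K, k) = -(145 - 1*153)/3 = -(145 - 153)/3 = -1/3*(-8) = 8/3)
1/Z(7*(-7 + 8), -243) = 1/(8/3) = 3/8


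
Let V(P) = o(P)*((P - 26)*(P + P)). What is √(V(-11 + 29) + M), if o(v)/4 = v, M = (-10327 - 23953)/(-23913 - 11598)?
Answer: 2*I*√6536881001994/35511 ≈ 144.0*I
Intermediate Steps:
M = 34280/35511 (M = -34280/(-35511) = -34280*(-1/35511) = 34280/35511 ≈ 0.96533)
o(v) = 4*v
V(P) = 8*P²*(-26 + P) (V(P) = (4*P)*((P - 26)*(P + P)) = (4*P)*((-26 + P)*(2*P)) = (4*P)*(2*P*(-26 + P)) = 8*P²*(-26 + P))
√(V(-11 + 29) + M) = √(8*(-11 + 29)²*(-26 + (-11 + 29)) + 34280/35511) = √(8*18²*(-26 + 18) + 34280/35511) = √(8*324*(-8) + 34280/35511) = √(-20736 + 34280/35511) = √(-736321816/35511) = 2*I*√6536881001994/35511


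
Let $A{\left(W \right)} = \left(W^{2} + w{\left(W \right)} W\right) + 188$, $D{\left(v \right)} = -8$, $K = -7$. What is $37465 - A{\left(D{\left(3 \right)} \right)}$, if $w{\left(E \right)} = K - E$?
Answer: $37221$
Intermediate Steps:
$w{\left(E \right)} = -7 - E$
$A{\left(W \right)} = 188 + W^{2} + W \left(-7 - W\right)$ ($A{\left(W \right)} = \left(W^{2} + \left(-7 - W\right) W\right) + 188 = \left(W^{2} + W \left(-7 - W\right)\right) + 188 = 188 + W^{2} + W \left(-7 - W\right)$)
$37465 - A{\left(D{\left(3 \right)} \right)} = 37465 - \left(188 - -56\right) = 37465 - \left(188 + 56\right) = 37465 - 244 = 37221$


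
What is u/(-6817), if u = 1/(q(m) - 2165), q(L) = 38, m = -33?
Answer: 1/14499759 ≈ 6.8967e-8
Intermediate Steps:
u = -1/2127 (u = 1/(38 - 2165) = 1/(-2127) = -1/2127 ≈ -0.00047015)
u/(-6817) = -1/2127/(-6817) = -1/2127*(-1/6817) = 1/14499759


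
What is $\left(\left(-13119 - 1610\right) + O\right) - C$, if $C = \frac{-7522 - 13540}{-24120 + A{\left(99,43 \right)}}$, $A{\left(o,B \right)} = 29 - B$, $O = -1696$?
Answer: $- \frac{198211006}{12067} \approx -16426.0$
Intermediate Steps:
$C = \frac{10531}{12067}$ ($C = \frac{-7522 - 13540}{-24120 + \left(29 - 43\right)} = - \frac{21062}{-24120 + \left(29 - 43\right)} = - \frac{21062}{-24120 - 14} = - \frac{21062}{-24134} = \left(-21062\right) \left(- \frac{1}{24134}\right) = \frac{10531}{12067} \approx 0.87271$)
$\left(\left(-13119 - 1610\right) + O\right) - C = \left(\left(-13119 - 1610\right) - 1696\right) - \frac{10531}{12067} = \left(-14729 - 1696\right) - \frac{10531}{12067} = -16425 - \frac{10531}{12067} = - \frac{198211006}{12067}$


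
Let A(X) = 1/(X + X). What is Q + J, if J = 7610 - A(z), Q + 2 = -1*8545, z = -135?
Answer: -252989/270 ≈ -937.00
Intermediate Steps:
Q = -8547 (Q = -2 - 1*8545 = -2 - 8545 = -8547)
A(X) = 1/(2*X)
J = 2054701/270 (J = 7610 - 1/(2*(-135)) = 7610 - (-1)/(2*135) = 7610 - 1*(-1/270) = 7610 + 1/270 = 2054701/270 ≈ 7610.0)
Q + J = -8547 + 2054701/270 = -252989/270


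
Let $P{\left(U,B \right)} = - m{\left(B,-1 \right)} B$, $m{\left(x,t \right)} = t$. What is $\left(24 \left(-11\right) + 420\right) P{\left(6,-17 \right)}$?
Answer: $-2652$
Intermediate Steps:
$P{\left(U,B \right)} = B$ ($P{\left(U,B \right)} = - \left(-1\right) B = B$)
$\left(24 \left(-11\right) + 420\right) P{\left(6,-17 \right)} = \left(24 \left(-11\right) + 420\right) \left(-17\right) = \left(-264 + 420\right) \left(-17\right) = 156 \left(-17\right) = -2652$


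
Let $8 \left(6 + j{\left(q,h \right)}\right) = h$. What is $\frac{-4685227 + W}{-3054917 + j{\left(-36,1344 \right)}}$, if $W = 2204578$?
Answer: $\frac{2480649}{3054755} \approx 0.81206$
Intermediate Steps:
$j{\left(q,h \right)} = -6 + \frac{h}{8}$
$\frac{-4685227 + W}{-3054917 + j{\left(-36,1344 \right)}} = \frac{-4685227 + 2204578}{-3054917 + \left(-6 + \frac{1}{8} \cdot 1344\right)} = - \frac{2480649}{-3054917 + \left(-6 + 168\right)} = - \frac{2480649}{-3054917 + 162} = - \frac{2480649}{-3054755} = \left(-2480649\right) \left(- \frac{1}{3054755}\right) = \frac{2480649}{3054755}$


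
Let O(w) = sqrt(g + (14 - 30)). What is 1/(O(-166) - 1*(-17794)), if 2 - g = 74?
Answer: 8897/158313262 - I*sqrt(22)/158313262 ≈ 5.6199e-5 - 2.9627e-8*I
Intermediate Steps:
g = -72 (g = 2 - 1*74 = 2 - 74 = -72)
O(w) = 2*I*sqrt(22) (O(w) = sqrt(-72 + (14 - 30)) = sqrt(-72 - 16) = sqrt(-88) = 2*I*sqrt(22))
1/(O(-166) - 1*(-17794)) = 1/(2*I*sqrt(22) - 1*(-17794)) = 1/(2*I*sqrt(22) + 17794) = 1/(17794 + 2*I*sqrt(22))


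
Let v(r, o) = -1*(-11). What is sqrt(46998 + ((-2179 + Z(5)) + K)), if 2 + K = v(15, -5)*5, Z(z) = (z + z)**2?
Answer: 2*sqrt(11243) ≈ 212.07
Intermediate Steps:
v(r, o) = 11
Z(z) = 4*z**2 (Z(z) = (2*z)**2 = 4*z**2)
K = 53 (K = -2 + 11*5 = -2 + 55 = 53)
sqrt(46998 + ((-2179 + Z(5)) + K)) = sqrt(46998 + ((-2179 + 4*5**2) + 53)) = sqrt(46998 + ((-2179 + 4*25) + 53)) = sqrt(46998 + ((-2179 + 100) + 53)) = sqrt(46998 + (-2079 + 53)) = sqrt(46998 - 2026) = sqrt(44972) = 2*sqrt(11243)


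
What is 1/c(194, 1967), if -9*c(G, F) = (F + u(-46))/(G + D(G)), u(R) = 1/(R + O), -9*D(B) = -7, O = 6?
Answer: -70120/78679 ≈ -0.89122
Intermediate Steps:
D(B) = 7/9 (D(B) = -⅑*(-7) = 7/9)
u(R) = 1/(6 + R) (u(R) = 1/(R + 6) = 1/(6 + R))
c(G, F) = -(-1/40 + F)/(9*(7/9 + G)) (c(G, F) = -(F + 1/(6 - 46))/(9*(G + 7/9)) = -(F + 1/(-40))/(9*(7/9 + G)) = -(F - 1/40)/(9*(7/9 + G)) = -(-1/40 + F)/(9*(7/9 + G)))
1/c(194, 1967) = 1/((1 - 40*1967)/(40*(7 + 9*194))) = 1/((1 - 78680)/(40*(7 + 1746))) = 1/((1/40)*(-78679)/1753) = 1/((1/40)*(1/1753)*(-78679)) = 1/(-78679/70120) = -70120/78679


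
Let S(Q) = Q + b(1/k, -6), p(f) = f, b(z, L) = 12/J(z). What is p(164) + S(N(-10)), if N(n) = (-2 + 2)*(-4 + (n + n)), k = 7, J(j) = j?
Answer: 248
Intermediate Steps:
b(z, L) = 12/z
N(n) = 0 (N(n) = 0*(-4 + 2*n) = 0)
S(Q) = 84 + Q (S(Q) = Q + 12/(1/7) = Q + 12*7 = Q + 84 = 84 + Q)
p(164) + S(N(-10)) = 164 + (84 + 0) = 164 + 84 = 248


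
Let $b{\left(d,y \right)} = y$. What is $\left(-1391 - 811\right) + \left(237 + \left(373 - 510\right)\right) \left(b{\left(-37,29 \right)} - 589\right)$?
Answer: $-58202$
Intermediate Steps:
$\left(-1391 - 811\right) + \left(237 + \left(373 - 510\right)\right) \left(b{\left(-37,29 \right)} - 589\right) = \left(-1391 - 811\right) + \left(237 + \left(373 - 510\right)\right) \left(29 - 589\right) = -2202 + \left(237 + \left(373 - 510\right)\right) \left(-560\right) = -2202 + \left(237 - 137\right) \left(-560\right) = -2202 + 100 \left(-560\right) = -2202 - 56000 = -58202$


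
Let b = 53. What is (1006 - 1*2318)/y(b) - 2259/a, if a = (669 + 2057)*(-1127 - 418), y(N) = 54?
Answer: -920931509/37905030 ≈ -24.296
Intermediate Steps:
a = -4211670 (a = 2726*(-1545) = -4211670)
(1006 - 1*2318)/y(b) - 2259/a = (1006 - 1*2318)/54 - 2259/(-4211670) = (1006 - 2318)*(1/54) - 2259*(-1/4211670) = -1312*1/54 + 753/1403890 = -656/27 + 753/1403890 = -920931509/37905030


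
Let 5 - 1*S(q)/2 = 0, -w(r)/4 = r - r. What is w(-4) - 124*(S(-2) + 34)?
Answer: -5456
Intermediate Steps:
w(r) = 0 (w(r) = -4*(r - r) = -4*0 = 0)
S(q) = 10 (S(q) = 10 - 2*0 = 10 + 0 = 10)
w(-4) - 124*(S(-2) + 34) = 0 - 124*(10 + 34) = 0 - 124*44 = 0 - 5456 = -5456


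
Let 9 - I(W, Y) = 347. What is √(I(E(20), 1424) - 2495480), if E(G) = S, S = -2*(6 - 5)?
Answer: I*√2495818 ≈ 1579.8*I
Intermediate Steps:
S = -2 (S = -2*1 = -2)
E(G) = -2
I(W, Y) = -338 (I(W, Y) = 9 - 1*347 = 9 - 347 = -338)
√(I(E(20), 1424) - 2495480) = √(-338 - 2495480) = √(-2495818) = I*√2495818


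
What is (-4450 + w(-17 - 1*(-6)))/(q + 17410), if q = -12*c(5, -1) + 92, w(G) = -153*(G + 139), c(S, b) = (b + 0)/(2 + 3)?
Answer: -60085/43761 ≈ -1.3730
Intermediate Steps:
c(S, b) = b/5
w(G) = -21267 - 153*G (w(G) = -153*(139 + G) = -21267 - 153*G)
q = 472/5 (q = -12*(-1)/5 + 92 = -12*(-⅕) + 92 = 12/5 + 92 = 472/5 ≈ 94.400)
(-4450 + w(-17 - 1*(-6)))/(q + 17410) = (-4450 + (-21267 - 153*(-17 - 1*(-6))))/(472/5 + 17410) = (-4450 + (-21267 - 153*(-17 + 6)))/(87522/5) = (-4450 + (-21267 - 153*(-11)))*(5/87522) = (-4450 + (-21267 + 1683))*(5/87522) = (-4450 - 19584)*(5/87522) = -24034*5/87522 = -60085/43761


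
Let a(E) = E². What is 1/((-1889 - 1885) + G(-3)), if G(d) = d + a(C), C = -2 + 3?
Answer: -1/3776 ≈ -0.00026483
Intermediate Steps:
C = 1
G(d) = 1 + d (G(d) = d + 1² = d + 1 = 1 + d)
1/((-1889 - 1885) + G(-3)) = 1/((-1889 - 1885) + (1 - 3)) = 1/(-3774 - 2) = 1/(-3776) = -1/3776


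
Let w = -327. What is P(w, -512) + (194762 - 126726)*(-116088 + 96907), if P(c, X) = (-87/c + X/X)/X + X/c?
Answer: -109244035640527/83712 ≈ -1.3050e+9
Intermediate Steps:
P(c, X) = X/c + (1 - 87/c)/X (P(c, X) = (-87/c + 1)/X + X/c = (1 - 87/c)/X + X/c = X/c + (1 - 87/c)/X)
P(w, -512) + (194762 - 126726)*(-116088 + 96907) = (-87 - 327 + (-512)²)/(-512*(-327)) + (194762 - 126726)*(-116088 + 96907) = -1/512*(-1/327)*(-87 - 327 + 262144) + 68036*(-19181) = -1/512*(-1/327)*261730 - 1304998516 = 130865/83712 - 1304998516 = -109244035640527/83712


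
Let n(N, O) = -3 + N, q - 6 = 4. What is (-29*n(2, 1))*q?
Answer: 290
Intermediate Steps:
q = 10 (q = 6 + 4 = 10)
(-29*n(2, 1))*q = -29*(-3 + 2)*10 = -29*(-1)*10 = 29*10 = 290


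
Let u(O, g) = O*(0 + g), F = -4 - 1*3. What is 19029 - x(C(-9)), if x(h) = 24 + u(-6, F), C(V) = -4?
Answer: 18963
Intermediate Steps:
F = -7 (F = -4 - 3 = -7)
u(O, g) = O*g
x(h) = 66 (x(h) = 24 - 6*(-7) = 24 + 42 = 66)
19029 - x(C(-9)) = 19029 - 1*66 = 19029 - 66 = 18963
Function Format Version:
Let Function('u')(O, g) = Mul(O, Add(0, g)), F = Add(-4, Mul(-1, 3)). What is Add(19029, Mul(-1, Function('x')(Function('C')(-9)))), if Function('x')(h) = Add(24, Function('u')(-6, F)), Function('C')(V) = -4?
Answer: 18963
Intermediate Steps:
F = -7 (F = Add(-4, -3) = -7)
Function('u')(O, g) = Mul(O, g)
Function('x')(h) = 66 (Function('x')(h) = Add(24, Mul(-6, -7)) = Add(24, 42) = 66)
Add(19029, Mul(-1, Function('x')(Function('C')(-9)))) = Add(19029, Mul(-1, 66)) = Add(19029, -66) = 18963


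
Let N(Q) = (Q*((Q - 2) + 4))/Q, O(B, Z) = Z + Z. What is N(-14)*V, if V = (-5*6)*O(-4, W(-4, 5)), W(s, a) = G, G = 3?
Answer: 2160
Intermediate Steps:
W(s, a) = 3
O(B, Z) = 2*Z
N(Q) = 2 + Q (N(Q) = (Q*((-2 + Q) + 4))/Q = (Q*(2 + Q))/Q = 2 + Q)
V = -180 (V = (-5*6)*(2*3) = -30*6 = -180)
N(-14)*V = (2 - 14)*(-180) = -12*(-180) = 2160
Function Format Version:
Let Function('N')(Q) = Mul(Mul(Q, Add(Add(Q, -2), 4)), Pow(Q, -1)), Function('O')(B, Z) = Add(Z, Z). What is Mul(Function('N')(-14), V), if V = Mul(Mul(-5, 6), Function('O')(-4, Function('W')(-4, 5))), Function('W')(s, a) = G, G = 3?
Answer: 2160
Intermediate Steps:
Function('W')(s, a) = 3
Function('O')(B, Z) = Mul(2, Z)
Function('N')(Q) = Add(2, Q) (Function('N')(Q) = Mul(Mul(Q, Add(Add(-2, Q), 4)), Pow(Q, -1)) = Mul(Mul(Q, Add(2, Q)), Pow(Q, -1)) = Add(2, Q))
V = -180 (V = Mul(Mul(-5, 6), Mul(2, 3)) = Mul(-30, 6) = -180)
Mul(Function('N')(-14), V) = Mul(Add(2, -14), -180) = Mul(-12, -180) = 2160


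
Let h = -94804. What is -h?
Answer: 94804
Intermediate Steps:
-h = -1*(-94804) = 94804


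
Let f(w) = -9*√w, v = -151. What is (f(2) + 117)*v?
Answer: -17667 + 1359*√2 ≈ -15745.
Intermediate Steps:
(f(2) + 117)*v = (-9*√2 + 117)*(-151) = (117 - 9*√2)*(-151) = -17667 + 1359*√2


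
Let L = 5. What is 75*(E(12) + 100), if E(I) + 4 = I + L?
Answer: 8475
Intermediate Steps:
E(I) = 1 + I (E(I) = -4 + (I + 5) = -4 + (5 + I) = 1 + I)
75*(E(12) + 100) = 75*((1 + 12) + 100) = 75*(13 + 100) = 75*113 = 8475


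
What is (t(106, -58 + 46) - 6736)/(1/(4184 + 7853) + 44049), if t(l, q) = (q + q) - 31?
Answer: -81743267/530217814 ≈ -0.15417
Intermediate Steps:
t(l, q) = -31 + 2*q (t(l, q) = 2*q - 31 = -31 + 2*q)
(t(106, -58 + 46) - 6736)/(1/(4184 + 7853) + 44049) = ((-31 + 2*(-58 + 46)) - 6736)/(1/(4184 + 7853) + 44049) = ((-31 + 2*(-12)) - 6736)/(1/12037 + 44049) = ((-31 - 24) - 6736)/(1/12037 + 44049) = (-55 - 6736)/(530217814/12037) = -6791*12037/530217814 = -81743267/530217814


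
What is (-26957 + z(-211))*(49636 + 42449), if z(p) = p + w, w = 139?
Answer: -2488965465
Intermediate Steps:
z(p) = 139 + p (z(p) = p + 139 = 139 + p)
(-26957 + z(-211))*(49636 + 42449) = (-26957 + (139 - 211))*(49636 + 42449) = (-26957 - 72)*92085 = -27029*92085 = -2488965465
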